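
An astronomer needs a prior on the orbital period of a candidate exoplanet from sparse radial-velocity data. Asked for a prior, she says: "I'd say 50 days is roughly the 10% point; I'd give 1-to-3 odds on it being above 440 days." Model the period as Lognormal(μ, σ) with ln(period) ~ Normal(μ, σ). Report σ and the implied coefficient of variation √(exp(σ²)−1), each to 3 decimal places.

If T ~ Lognormal(μ,σ) then ln T ~ Normal(μ,σ), so the p-quantile of ln T is μ + z_p·σ.
ln(50) = 3.912 and ln(440) = 6.087; z_{0.1} = -1.282, z_{0.75} = 0.6745.
σ = (6.087 − 3.912)/(0.6745 − (-1.282)) = 1.112.
μ = 3.912 − (-1.282)·1.112 = 5.337.
CV = √(exp(σ²)−1) = √(exp(1.2361)−1) = 1.563.

σ ≈ 1.112, CV ≈ 1.563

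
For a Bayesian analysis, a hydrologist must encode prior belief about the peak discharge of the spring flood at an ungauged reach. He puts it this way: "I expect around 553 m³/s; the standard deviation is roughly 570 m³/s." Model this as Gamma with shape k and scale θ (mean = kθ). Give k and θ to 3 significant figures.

For Gamma(k, scale θ): mean = kθ, variance = kθ², so CV = 1/√k.
CV = SD/mean = 570/553 = 1.031, hence k = 1/CV² = 0.941.
Then θ = mean/k = 553/0.941 = 588.

k ≈ 0.941, θ ≈ 588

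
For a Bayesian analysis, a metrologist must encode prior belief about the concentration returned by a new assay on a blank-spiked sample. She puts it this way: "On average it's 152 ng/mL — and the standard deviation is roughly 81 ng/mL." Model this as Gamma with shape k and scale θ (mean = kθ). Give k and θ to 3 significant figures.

For Gamma(k, scale θ): mean = kθ, variance = kθ², so CV = 1/√k.
CV = SD/mean = 81/152 = 0.5329, hence k = 1/CV² = 3.52.
Then θ = mean/k = 152/3.52 = 43.2.

k ≈ 3.52, θ ≈ 43.2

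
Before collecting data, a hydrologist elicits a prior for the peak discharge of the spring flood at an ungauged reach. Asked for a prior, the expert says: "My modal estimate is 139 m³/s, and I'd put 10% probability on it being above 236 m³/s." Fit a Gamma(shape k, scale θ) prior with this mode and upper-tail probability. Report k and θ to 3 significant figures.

k ≈ 7.75, θ ≈ 20.6

Gamma(k,θ) with k>1 has mode (k−1)θ, so θ = 139/(k−1).
Need P(X < 236) = 0.9 with θ tied to k this way. Start at k = 2, θ = 139: P(X<236) ≈ 0.506.
Too low — raise k to concentrate. Iterating converges to k ≈ 7.75.
Then θ = 139/(7.75−1) ≈ 20.6.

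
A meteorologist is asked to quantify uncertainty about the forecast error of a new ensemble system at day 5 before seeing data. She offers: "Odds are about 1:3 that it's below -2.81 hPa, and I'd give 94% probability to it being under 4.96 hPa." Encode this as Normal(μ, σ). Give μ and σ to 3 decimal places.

For Normal(μ,σ), the p-quantile is μ + z_p·σ. Here z_{0.25} = -0.6745, z_{0.94} = 1.555.
So -2.81 = μ − 0.6745σ and 4.96 = μ + 1.555σ.
Subtracting: σ = (4.96 − -2.81)/(1.555 − (-0.6745)) = 3.485.
Then μ = -2.81 − (-0.6745)·3.485 = -0.459.

μ = -0.459, σ = 3.485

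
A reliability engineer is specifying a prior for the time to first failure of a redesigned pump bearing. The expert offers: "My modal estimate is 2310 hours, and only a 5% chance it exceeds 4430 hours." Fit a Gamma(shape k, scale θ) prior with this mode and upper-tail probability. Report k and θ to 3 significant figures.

Gamma(k,θ) with k>1 has mode (k−1)θ, so θ = 2310/(k−1).
Need P(X < 4430) = 0.95 with θ tied to k this way. Start at k = 2, θ = 2310: P(X<4430) ≈ 0.571.
Too low — raise k to concentrate. Iterating converges to k ≈ 7.55.
Then θ = 2310/(7.55−1) ≈ 353.

k ≈ 7.55, θ ≈ 353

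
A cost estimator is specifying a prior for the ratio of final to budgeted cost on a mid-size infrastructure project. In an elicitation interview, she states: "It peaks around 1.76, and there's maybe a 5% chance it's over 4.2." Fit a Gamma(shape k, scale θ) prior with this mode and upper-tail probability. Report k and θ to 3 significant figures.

k ≈ 4.61, θ ≈ 0.488

Gamma(k,θ) with k>1 has mode (k−1)θ, so θ = 1.76/(k−1).
Need P(X < 4.2) = 0.95 with θ tied to k this way. Start at k = 2, θ = 1.76: P(X<4.2) ≈ 0.689.
Too low — raise k to concentrate. Iterating converges to k ≈ 4.61.
Then θ = 1.76/(4.61−1) ≈ 0.488.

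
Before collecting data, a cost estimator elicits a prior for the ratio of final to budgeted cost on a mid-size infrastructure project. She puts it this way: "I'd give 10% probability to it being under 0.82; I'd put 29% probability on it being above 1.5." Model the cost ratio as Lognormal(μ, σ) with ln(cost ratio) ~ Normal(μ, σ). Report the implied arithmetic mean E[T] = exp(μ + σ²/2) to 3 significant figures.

E[T] ≈ 1.32

If T ~ Lognormal(μ,σ) then ln T ~ Normal(μ,σ), so the p-quantile of ln T is μ + z_p·σ.
ln(0.82) = -0.1985 and ln(1.5) = 0.4055; z_{0.1} = -1.282, z_{0.71} = 0.5534.
σ = (0.4055 − -0.1985)/(0.5534 − (-1.282)) = 0.329.
μ = -0.1985 − (-1.282)·0.329 = 0.223.
E[T] = exp(μ + σ²/2) = exp(0.223 + 0.0542) = 1.32.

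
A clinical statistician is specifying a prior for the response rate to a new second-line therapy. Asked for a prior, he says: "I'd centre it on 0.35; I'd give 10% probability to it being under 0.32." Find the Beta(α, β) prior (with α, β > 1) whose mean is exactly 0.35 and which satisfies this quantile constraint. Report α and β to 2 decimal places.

α ≈ 143.64, β ≈ 266.76

With mean 0.35 fixed, write α = 0.35s, β = 0.65s where s = α+β.
Need P(θ < 0.32) = 0.1 under Beta(0.35s, 0.65s). Normal approximation: (q−m)/√(m(1−m)/s) ≈ z_{0.1} = -1.28, so s ≈ 0.35·0.65·(-1.28)²/(0.32−0.35)² = 415.2.
At s = 415.2: P(θ<0.32) ≈ 0.099. Adjusting to match 0.1 gives s ≈ 410.40.
So α = 0.35·410.40 ≈ 143.64, β = 0.65·410.40 ≈ 266.76.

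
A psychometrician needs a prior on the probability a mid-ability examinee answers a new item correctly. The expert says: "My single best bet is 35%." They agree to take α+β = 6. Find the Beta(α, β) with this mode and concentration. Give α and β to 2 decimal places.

For α,β > 1 the Beta mode is (α−1)/(α+β−2). With α+β = 6, the mode is (α−1)/4.
Set (α−1)/4 = 0.35 → α = 1 + 0.35·4 = 2.40.
β = 6 − α = 3.60.

α = 2.40, β = 3.60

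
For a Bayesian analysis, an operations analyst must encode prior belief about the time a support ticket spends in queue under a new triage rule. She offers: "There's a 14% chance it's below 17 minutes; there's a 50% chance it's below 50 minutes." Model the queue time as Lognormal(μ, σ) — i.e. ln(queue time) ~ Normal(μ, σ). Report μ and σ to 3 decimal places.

If T ~ Lognormal(μ,σ) then ln T ~ Normal(μ,σ), so the p-quantile of ln T is μ + z_p·σ.
ln(17) = 2.833 and ln(50) = 3.912; z_{0.14} = -1.08, z_{0.5} = 0.
σ = (3.912 − 2.833)/(0 − (-1.08)) = 0.999.
μ = 2.833 − (-1.08)·0.999 = 3.912.

μ ≈ 3.912, σ ≈ 0.999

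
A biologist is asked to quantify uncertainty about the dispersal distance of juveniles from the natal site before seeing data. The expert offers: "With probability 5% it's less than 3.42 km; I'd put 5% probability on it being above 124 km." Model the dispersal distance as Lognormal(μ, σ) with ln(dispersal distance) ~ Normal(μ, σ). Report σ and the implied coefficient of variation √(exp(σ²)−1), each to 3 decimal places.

If T ~ Lognormal(μ,σ) then ln T ~ Normal(μ,σ), so the p-quantile of ln T is μ + z_p·σ.
ln(3.42) = 1.23 and ln(124) = 4.82; z_{0.05} = -1.645, z_{0.95} = 1.645.
σ = (4.82 − 1.23)/(1.645 − (-1.645)) = 1.091.
μ = 1.23 − (-1.645)·1.091 = 3.025.
CV = √(exp(σ²)−1) = √(exp(1.1913)−1) = 1.514.

σ ≈ 1.091, CV ≈ 1.514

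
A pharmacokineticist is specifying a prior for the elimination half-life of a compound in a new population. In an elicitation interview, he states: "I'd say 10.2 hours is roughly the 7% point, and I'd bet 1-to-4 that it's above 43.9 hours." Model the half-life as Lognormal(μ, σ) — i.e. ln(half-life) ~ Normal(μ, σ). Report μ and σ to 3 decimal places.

If T ~ Lognormal(μ,σ) then ln T ~ Normal(μ,σ), so the p-quantile of ln T is μ + z_p·σ.
ln(10.2) = 2.322 and ln(43.9) = 3.782; z_{0.07} = -1.476, z_{0.8} = 0.8416.
σ = (3.782 − 2.322)/(0.8416 − (-1.476)) = 0.630.
μ = 2.322 − (-1.476)·0.630 = 3.252.

μ ≈ 3.252, σ ≈ 0.630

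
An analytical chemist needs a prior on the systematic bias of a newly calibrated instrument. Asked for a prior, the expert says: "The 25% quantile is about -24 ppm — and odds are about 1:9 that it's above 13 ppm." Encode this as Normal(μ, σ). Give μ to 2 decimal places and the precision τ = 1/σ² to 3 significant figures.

μ = -11.24, τ = 0.00279

For Normal(μ,σ), the p-quantile is μ + z_p·σ. Here z_{0.25} = -0.6745, z_{0.9} = 1.282.
So -24 = μ − 0.6745σ and 13 = μ + 1.282σ.
Subtracting: σ = (13 − -24)/(1.282 − (-0.6745)) = 18.92.
Then μ = -24 − (-0.6745)·18.92 = -11.24.
Precision τ = 1/σ² = 1/18.92² = 0.00279.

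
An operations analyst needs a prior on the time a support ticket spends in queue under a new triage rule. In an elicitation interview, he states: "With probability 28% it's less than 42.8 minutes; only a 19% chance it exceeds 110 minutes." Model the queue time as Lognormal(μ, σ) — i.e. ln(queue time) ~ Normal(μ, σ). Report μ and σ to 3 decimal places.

μ ≈ 4.133, σ ≈ 0.646

If T ~ Lognormal(μ,σ) then ln T ~ Normal(μ,σ), so the p-quantile of ln T is μ + z_p·σ.
ln(42.8) = 3.757 and ln(110) = 4.7; z_{0.28} = -0.5828, z_{0.81} = 0.8779.
σ = (4.7 − 3.757)/(0.8779 − (-0.5828)) = 0.646.
μ = 3.757 − (-0.5828)·0.646 = 4.133.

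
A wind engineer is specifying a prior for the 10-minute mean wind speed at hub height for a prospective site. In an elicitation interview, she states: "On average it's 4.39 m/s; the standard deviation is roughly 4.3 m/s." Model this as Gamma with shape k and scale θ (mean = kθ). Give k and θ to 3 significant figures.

For Gamma(k, scale θ): mean = kθ, variance = kθ², so CV = 1/√k.
CV = SD/mean = 4.3/4.39 = 0.9795, hence k = 1/CV² = 1.04.
Then θ = mean/k = 4.39/1.04 = 4.21.

k ≈ 1.04, θ ≈ 4.21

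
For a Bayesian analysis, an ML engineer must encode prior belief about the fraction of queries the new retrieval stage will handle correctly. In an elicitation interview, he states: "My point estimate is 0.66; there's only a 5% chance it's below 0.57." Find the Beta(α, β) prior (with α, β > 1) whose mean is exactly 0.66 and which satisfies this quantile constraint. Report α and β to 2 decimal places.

α ≈ 51.51, β ≈ 26.54

With mean 0.66 fixed, write α = 0.66s, β = 0.34s where s = α+β.
Need P(θ < 0.57) = 0.05 under Beta(0.66s, 0.34s). Normal approximation: (q−m)/√(m(1−m)/s) ≈ z_{0.05} = -1.64, so s ≈ 0.66·0.34·(-1.64)²/(0.57−0.66)² = 75.0.
At s = 75.0: P(θ<0.57) ≈ 0.053. Adjusting to match 0.05 gives s ≈ 78.05.
So α = 0.66·78.05 ≈ 51.51, β = 0.34·78.05 ≈ 26.54.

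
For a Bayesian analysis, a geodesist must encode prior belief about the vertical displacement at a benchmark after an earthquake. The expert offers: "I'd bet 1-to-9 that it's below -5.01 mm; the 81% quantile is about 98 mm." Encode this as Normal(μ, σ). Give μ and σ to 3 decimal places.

For Normal(μ,σ), the p-quantile is μ + z_p·σ. Here z_{0.1} = -1.282, z_{0.81} = 0.8779.
So -5.01 = μ − 1.282σ and 98 = μ + 0.8779σ.
Subtracting: σ = (98 − -5.01)/(0.8779 − (-1.282)) = 47.702.
Then μ = -5.01 − (-1.282)·47.702 = 56.123.

μ = 56.123, σ = 47.702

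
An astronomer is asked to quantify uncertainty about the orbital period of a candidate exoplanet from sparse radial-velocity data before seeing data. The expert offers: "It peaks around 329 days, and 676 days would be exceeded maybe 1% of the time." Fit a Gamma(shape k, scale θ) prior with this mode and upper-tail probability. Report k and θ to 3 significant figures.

Gamma(k,θ) with k>1 has mode (k−1)θ, so θ = 329/(k−1).
Need P(X < 676) = 0.99 with θ tied to k this way. Start at k = 2, θ = 329: P(X<676) ≈ 0.609.
Too low — raise k to concentrate. Iterating converges to k ≈ 10.4.
Then θ = 329/(10.4−1) ≈ 34.9.

k ≈ 10.4, θ ≈ 34.9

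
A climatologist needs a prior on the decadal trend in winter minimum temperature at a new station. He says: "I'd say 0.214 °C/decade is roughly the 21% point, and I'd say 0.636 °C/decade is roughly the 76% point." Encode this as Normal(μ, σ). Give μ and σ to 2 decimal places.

For Normal(μ,σ), the p-quantile is μ + z_p·σ. Here z_{0.21} = -0.8064, z_{0.76} = 0.7063.
So 0.214 = μ − 0.8064σ and 0.636 = μ + 0.7063σ.
Subtracting: σ = (0.636 − 0.214)/(0.7063 − (-0.8064)) = 0.28.
Then μ = 0.214 − (-0.8064)·0.28 = 0.44.

μ = 0.44, σ = 0.28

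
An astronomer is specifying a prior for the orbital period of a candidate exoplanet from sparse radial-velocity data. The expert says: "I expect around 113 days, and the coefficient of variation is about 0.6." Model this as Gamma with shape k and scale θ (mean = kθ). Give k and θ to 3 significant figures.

k ≈ 2.78, θ ≈ 40.7

For Gamma(k, scale θ): mean = kθ, variance = kθ², so CV = 1/√k.
CV = 0.6, hence k = 1/CV² = 2.78.
Then θ = mean/k = 113/2.78 = 40.7.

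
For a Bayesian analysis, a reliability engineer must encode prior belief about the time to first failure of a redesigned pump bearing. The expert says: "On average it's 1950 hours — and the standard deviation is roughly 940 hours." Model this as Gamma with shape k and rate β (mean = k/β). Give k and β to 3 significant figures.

For Gamma(k, rate β): mean = k/β, variance = k/β², so CV = 1/√k.
CV = SD/mean = 940/1950 = 0.4821, hence k = 1/CV² = 4.3.
Then β = k/mean = 4.3/1950 = 0.00221.

k ≈ 4.3, β ≈ 0.00221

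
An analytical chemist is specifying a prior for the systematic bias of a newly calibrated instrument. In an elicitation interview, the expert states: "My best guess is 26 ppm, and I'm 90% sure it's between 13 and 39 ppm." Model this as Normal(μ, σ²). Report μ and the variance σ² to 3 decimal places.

A symmetric 90% interval runs μ ± z·σ with z = 1.645.
Half-width = 13, so σ = 13/1.645 = 7.9034 and σ² = 62.464.
μ is the stated best guess, 26.000.

μ = 26.000, σ² = 62.464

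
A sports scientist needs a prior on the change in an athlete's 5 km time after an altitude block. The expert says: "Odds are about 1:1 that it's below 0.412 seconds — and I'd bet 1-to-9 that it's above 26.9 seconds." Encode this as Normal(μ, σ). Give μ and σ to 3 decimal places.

For Normal(μ,σ), the p-quantile is μ + z_p·σ. Here z_{0.5} = 0, z_{0.9} = 1.282.
So 0.412 = μ + 0σ and 26.9 = μ + 1.282σ.
Subtracting: σ = (26.9 − 0.412)/(1.282 − (0)) = 20.669.
Then μ = 0.412 − (0)·20.669 = 0.412.

μ = 0.412, σ = 20.669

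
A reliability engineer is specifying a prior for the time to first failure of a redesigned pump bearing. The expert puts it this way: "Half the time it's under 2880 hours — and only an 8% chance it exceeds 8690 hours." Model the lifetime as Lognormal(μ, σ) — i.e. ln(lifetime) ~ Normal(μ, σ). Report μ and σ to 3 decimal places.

If T ~ Lognormal(μ,σ) then ln T ~ Normal(μ,σ), so the p-quantile of ln T is μ + z_p·σ.
ln(2880) = 7.966 and ln(8690) = 9.07; z_{0.5} = 0, z_{0.92} = 1.405.
σ = (9.07 − 7.966)/(1.405 − (0)) = 0.786.
μ = 7.966 − (0)·0.786 = 7.966.

μ ≈ 7.966, σ ≈ 0.786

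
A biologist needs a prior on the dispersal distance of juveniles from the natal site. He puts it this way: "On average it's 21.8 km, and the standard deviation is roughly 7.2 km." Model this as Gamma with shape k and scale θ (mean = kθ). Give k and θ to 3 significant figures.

k ≈ 9.17, θ ≈ 2.38

For Gamma(k, scale θ): mean = kθ, variance = kθ², so CV = 1/√k.
CV = SD/mean = 7.2/21.8 = 0.3303, hence k = 1/CV² = 9.17.
Then θ = mean/k = 21.8/9.17 = 2.38.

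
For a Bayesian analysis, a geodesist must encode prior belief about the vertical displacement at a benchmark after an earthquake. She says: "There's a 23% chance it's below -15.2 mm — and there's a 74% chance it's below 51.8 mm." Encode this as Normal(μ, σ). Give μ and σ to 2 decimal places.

μ = 20.61, σ = 48.47

For Normal(μ,σ), the p-quantile is μ + z_p·σ. Here z_{0.23} = -0.7388, z_{0.74} = 0.6433.
So -15.2 = μ − 0.7388σ and 51.8 = μ + 0.6433σ.
Subtracting: σ = (51.8 − -15.2)/(0.6433 − (-0.7388)) = 48.47.
Then μ = -15.2 − (-0.7388)·48.47 = 20.61.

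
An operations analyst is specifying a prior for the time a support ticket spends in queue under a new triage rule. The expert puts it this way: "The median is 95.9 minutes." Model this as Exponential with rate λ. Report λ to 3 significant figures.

λ ≈ 0.00723

Exponential median = ln 2 / λ, so λ = ln 2 / 95.9 = 0.00723.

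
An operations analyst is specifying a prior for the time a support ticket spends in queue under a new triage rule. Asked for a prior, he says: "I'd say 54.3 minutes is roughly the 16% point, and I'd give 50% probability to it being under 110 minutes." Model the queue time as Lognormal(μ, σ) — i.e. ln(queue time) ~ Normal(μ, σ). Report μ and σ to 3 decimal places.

If T ~ Lognormal(μ,σ) then ln T ~ Normal(μ,σ), so the p-quantile of ln T is μ + z_p·σ.
ln(54.3) = 3.995 and ln(110) = 4.7; z_{0.16} = -0.9945, z_{0.5} = 0.
σ = (4.7 − 3.995)/(0 − (-0.9945)) = 0.710.
μ = 3.995 − (-0.9945)·0.710 = 4.700.

μ ≈ 4.700, σ ≈ 0.710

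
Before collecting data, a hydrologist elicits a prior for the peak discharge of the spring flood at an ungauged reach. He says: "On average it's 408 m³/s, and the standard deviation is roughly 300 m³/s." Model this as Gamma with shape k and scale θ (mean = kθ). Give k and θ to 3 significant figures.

k ≈ 1.85, θ ≈ 221

For Gamma(k, scale θ): mean = kθ, variance = kθ², so CV = 1/√k.
CV = SD/mean = 300/408 = 0.7353, hence k = 1/CV² = 1.85.
Then θ = mean/k = 408/1.85 = 221.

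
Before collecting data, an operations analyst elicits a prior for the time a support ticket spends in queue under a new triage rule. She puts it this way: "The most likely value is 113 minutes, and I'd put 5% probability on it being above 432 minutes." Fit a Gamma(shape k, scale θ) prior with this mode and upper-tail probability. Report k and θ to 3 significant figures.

Gamma(k,θ) with k>1 has mode (k−1)θ, so θ = 113/(k−1).
Need P(X < 432) = 0.95 with θ tied to k this way. Start at k = 2, θ = 113: P(X<432) ≈ 0.895.
Too low — raise k to concentrate. Iterating converges to k ≈ 2.41.
Then θ = 113/(2.41−1) ≈ 80.

k ≈ 2.41, θ ≈ 80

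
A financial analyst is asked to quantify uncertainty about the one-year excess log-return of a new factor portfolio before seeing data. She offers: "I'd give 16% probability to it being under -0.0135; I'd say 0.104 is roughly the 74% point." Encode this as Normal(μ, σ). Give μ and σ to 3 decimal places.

μ = 0.058, σ = 0.072

For Normal(μ,σ), the p-quantile is μ + z_p·σ. Here z_{0.16} = -0.9945, z_{0.74} = 0.6433.
So -0.0135 = μ − 0.9945σ and 0.104 = μ + 0.6433σ.
Subtracting: σ = (0.104 − -0.0135)/(0.6433 − (-0.9945)) = 0.072.
Then μ = -0.0135 − (-0.9945)·0.072 = 0.058.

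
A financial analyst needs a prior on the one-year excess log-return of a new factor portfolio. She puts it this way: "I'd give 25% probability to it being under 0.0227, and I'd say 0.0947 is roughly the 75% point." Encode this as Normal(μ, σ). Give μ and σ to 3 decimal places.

For Normal(μ,σ), the p-quantile is μ + z_p·σ. Here z_{0.25} = -0.6745, z_{0.75} = 0.6745.
So 0.0227 = μ − 0.6745σ and 0.0947 = μ + 0.6745σ.
Subtracting: σ = (0.0947 − 0.0227)/(0.6745 − (-0.6745)) = 0.053.
Then μ = 0.0227 − (-0.6745)·0.053 = 0.059.

μ = 0.059, σ = 0.053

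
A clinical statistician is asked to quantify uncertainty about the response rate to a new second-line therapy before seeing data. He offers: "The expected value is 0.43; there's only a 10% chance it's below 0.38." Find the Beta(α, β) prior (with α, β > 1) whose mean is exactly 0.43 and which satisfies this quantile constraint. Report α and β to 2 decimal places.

α ≈ 68.57, β ≈ 90.89

With mean 0.43 fixed, write α = 0.43s, β = 0.57s where s = α+β.
Need P(θ < 0.38) = 0.1 under Beta(0.43s, 0.57s). Normal approximation: (q−m)/√(m(1−m)/s) ≈ z_{0.1} = -1.28, so s ≈ 0.43·0.57·(-1.28)²/(0.38−0.43)² = 161.0.
At s = 161.0: P(θ<0.38) ≈ 0.099. Adjusting to match 0.1 gives s ≈ 159.46.
So α = 0.43·159.46 ≈ 68.57, β = 0.57·159.46 ≈ 90.89.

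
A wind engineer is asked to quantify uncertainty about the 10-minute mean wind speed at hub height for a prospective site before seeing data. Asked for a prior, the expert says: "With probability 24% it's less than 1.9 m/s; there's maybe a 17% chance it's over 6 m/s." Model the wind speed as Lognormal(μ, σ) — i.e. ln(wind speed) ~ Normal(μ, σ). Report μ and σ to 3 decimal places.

μ ≈ 1.131, σ ≈ 0.693

If T ~ Lognormal(μ,σ) then ln T ~ Normal(μ,σ), so the p-quantile of ln T is μ + z_p·σ.
ln(1.9) = 0.6419 and ln(6) = 1.792; z_{0.24} = -0.7063, z_{0.83} = 0.9542.
σ = (1.792 − 0.6419)/(0.9542 − (-0.7063)) = 0.693.
μ = 0.6419 − (-0.7063)·0.693 = 1.131.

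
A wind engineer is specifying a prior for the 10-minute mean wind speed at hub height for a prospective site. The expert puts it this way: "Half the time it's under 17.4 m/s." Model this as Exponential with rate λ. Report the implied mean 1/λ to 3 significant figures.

Exponential median = ln 2 / λ, so λ = ln 2 / 17.4 = 0.0398.
Mean = 1/λ = 25.1 m/s.

mean ≈ 25.1 m/s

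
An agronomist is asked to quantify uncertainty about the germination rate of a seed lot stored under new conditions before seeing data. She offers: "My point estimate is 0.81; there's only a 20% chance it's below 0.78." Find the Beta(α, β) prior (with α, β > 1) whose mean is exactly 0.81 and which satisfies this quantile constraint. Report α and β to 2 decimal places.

With mean 0.81 fixed, write α = 0.81s, β = 0.19s where s = α+β.
Need P(θ < 0.78) = 0.2 under Beta(0.81s, 0.19s). Normal approximation: (q−m)/√(m(1−m)/s) ≈ z_{0.2} = -0.842, so s ≈ 0.81·0.19·(-0.842)²/(0.78−0.81)² = 121.1.
At s = 121.1: P(θ<0.78) ≈ 0.196. Adjusting to match 0.2 gives s ≈ 116.36.
So α = 0.81·116.36 ≈ 94.25, β = 0.19·116.36 ≈ 22.11.

α ≈ 94.25, β ≈ 22.11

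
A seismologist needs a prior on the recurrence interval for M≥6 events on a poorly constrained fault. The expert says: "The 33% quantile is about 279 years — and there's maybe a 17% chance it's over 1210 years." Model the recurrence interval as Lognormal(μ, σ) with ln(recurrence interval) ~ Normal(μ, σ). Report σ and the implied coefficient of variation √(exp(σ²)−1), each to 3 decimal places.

σ ≈ 1.052, CV ≈ 1.424

If T ~ Lognormal(μ,σ) then ln T ~ Normal(μ,σ), so the p-quantile of ln T is μ + z_p·σ.
ln(279) = 5.631 and ln(1210) = 7.098; z_{0.33} = -0.4399, z_{0.83} = 0.9542.
σ = (7.098 − 5.631)/(0.9542 − (-0.4399)) = 1.052.
μ = 5.631 − (-0.4399)·1.052 = 6.094.
CV = √(exp(σ²)−1) = √(exp(1.1076)−1) = 1.424.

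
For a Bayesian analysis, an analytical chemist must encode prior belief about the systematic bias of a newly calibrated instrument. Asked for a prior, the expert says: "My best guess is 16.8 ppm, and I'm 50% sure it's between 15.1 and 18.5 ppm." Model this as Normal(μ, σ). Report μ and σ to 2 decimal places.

A symmetric 50% interval runs μ ± z·σ with z = 0.6745.
Half-width = 1.7, so σ = 1.7/0.6745 = 2.52.
μ is the stated best guess, 16.80.

μ = 16.80, σ = 2.52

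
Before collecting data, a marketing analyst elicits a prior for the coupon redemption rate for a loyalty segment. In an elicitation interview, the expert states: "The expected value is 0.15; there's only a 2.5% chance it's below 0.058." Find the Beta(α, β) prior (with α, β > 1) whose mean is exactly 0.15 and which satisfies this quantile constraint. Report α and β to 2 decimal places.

With mean 0.15 fixed, write α = 0.15s, β = 0.85s where s = α+β.
Need P(θ < 0.058) = 0.025 under Beta(0.15s, 0.85s). Normal approximation: (q−m)/√(m(1−m)/s) ≈ z_{0.025} = -1.96, so s ≈ 0.15·0.85·(-1.96)²/(0.058−0.15)² = 57.9.
At s = 57.9: P(θ<0.058) ≈ 0.008. Adjusting to match 0.025 gives s ≈ 39.29.
So α = 0.15·39.29 ≈ 5.89, β = 0.85·39.29 ≈ 33.40.

α ≈ 5.89, β ≈ 33.40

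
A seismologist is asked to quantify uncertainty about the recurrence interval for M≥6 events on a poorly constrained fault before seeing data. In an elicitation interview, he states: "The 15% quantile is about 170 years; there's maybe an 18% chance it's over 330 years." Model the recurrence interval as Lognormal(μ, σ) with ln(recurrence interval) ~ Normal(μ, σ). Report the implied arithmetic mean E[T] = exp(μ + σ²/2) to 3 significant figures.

E[T] ≈ 256 years

If T ~ Lognormal(μ,σ) then ln T ~ Normal(μ,σ), so the p-quantile of ln T is μ + z_p·σ.
ln(170) = 5.136 and ln(330) = 5.799; z_{0.15} = -1.036, z_{0.82} = 0.9154.
σ = (5.799 − 5.136)/(0.9154 − (-1.036)) = 0.340.
μ = 5.136 − (-1.036)·0.340 = 5.488.
E[T] = exp(μ + σ²/2) = exp(5.488 + 0.0577) = 256 years.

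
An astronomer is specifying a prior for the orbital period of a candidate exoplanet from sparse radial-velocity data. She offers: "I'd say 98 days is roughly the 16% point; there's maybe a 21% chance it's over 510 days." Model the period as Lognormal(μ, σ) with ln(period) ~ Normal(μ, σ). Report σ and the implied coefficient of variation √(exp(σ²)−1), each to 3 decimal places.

If T ~ Lognormal(μ,σ) then ln T ~ Normal(μ,σ), so the p-quantile of ln T is μ + z_p·σ.
ln(98) = 4.585 and ln(510) = 6.234; z_{0.16} = -0.9945, z_{0.79} = 0.8064.
σ = (6.234 − 4.585)/(0.8064 − (-0.9945)) = 0.916.
μ = 4.585 − (-0.9945)·0.916 = 5.496.
CV = √(exp(σ²)−1) = √(exp(0.8389)−1) = 1.146.

σ ≈ 0.916, CV ≈ 1.146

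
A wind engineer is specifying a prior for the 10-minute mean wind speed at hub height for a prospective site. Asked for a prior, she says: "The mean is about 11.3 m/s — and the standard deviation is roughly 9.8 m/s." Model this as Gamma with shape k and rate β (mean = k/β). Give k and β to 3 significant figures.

For Gamma(k, rate β): mean = k/β, variance = k/β², so CV = 1/√k.
CV = SD/mean = 9.8/11.3 = 0.8673, hence k = 1/CV² = 1.33.
Then β = k/mean = 1.33/11.3 = 0.118.

k ≈ 1.33, β ≈ 0.118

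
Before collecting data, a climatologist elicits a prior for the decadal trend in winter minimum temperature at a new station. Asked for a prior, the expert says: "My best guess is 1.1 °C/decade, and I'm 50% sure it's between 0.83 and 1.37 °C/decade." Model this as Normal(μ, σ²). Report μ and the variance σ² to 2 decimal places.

μ = 1.10, σ² = 0.16

A symmetric 50% interval runs μ ± z·σ with z = 0.6745.
Half-width = 0.27, so σ = 0.27/0.6745 = 0.400 and σ² = 0.16.
μ is the stated best guess, 1.10.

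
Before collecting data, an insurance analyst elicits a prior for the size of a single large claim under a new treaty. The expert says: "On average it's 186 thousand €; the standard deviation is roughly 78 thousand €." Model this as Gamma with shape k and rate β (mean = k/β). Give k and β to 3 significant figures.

k ≈ 5.69, β ≈ 0.0306

For Gamma(k, rate β): mean = k/β, variance = k/β², so CV = 1/√k.
CV = SD/mean = 78/186 = 0.4194, hence k = 1/CV² = 5.69.
Then β = k/mean = 5.69/186 = 0.0306.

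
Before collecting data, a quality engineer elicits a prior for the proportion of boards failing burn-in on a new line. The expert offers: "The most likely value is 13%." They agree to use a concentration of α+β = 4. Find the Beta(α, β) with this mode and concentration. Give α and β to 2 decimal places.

α = 1.26, β = 2.74

For α,β > 1 the Beta mode is (α−1)/(α+β−2). With α+β = 4, the mode is (α−1)/2.
Set (α−1)/2 = 0.13 → α = 1 + 0.13·2 = 1.26.
β = 4 − α = 2.74.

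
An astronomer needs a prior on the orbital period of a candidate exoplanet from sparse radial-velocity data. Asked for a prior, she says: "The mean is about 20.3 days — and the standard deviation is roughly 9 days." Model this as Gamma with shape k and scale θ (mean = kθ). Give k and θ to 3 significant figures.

k ≈ 5.09, θ ≈ 3.99

For Gamma(k, scale θ): mean = kθ, variance = kθ², so CV = 1/√k.
CV = SD/mean = 9/20.3 = 0.4433, hence k = 1/CV² = 5.09.
Then θ = mean/k = 20.3/5.09 = 3.99.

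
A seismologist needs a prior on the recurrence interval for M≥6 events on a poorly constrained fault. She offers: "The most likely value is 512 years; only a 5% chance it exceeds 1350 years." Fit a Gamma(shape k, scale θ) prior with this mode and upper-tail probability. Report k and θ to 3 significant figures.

k ≈ 3.87, θ ≈ 178

Gamma(k,θ) with k>1 has mode (k−1)θ, so θ = 512/(k−1).
Need P(X < 1350) = 0.95 with θ tied to k this way. Start at k = 2, θ = 512: P(X<1350) ≈ 0.740.
Too low — raise k to concentrate. Iterating converges to k ≈ 3.87.
Then θ = 512/(3.87−1) ≈ 178.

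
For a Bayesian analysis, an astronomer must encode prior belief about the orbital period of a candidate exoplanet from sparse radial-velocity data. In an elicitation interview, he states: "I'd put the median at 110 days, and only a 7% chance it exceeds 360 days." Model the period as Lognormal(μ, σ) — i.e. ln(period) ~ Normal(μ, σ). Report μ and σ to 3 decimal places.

If T ~ Lognormal(μ,σ) then ln T ~ Normal(μ,σ), so the p-quantile of ln T is μ + z_p·σ.
ln(110) = 4.7 and ln(360) = 5.886; z_{0.5} = 0, z_{0.93} = 1.476.
σ = (5.886 − 4.7)/(1.476 − (0)) = 0.803.
μ = 4.7 − (0)·0.803 = 4.700.

μ ≈ 4.700, σ ≈ 0.803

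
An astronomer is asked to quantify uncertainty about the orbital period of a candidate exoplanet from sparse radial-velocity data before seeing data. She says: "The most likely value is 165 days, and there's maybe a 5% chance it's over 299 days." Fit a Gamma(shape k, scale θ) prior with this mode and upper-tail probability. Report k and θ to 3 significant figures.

Gamma(k,θ) with k>1 has mode (k−1)θ, so θ = 165/(k−1).
Need P(X < 299) = 0.95 with θ tied to k this way. Start at k = 2, θ = 165: P(X<299) ≈ 0.541.
Too low — raise k to concentrate. Iterating converges to k ≈ 8.88.
Then θ = 165/(8.88−1) ≈ 20.9.

k ≈ 8.88, θ ≈ 20.9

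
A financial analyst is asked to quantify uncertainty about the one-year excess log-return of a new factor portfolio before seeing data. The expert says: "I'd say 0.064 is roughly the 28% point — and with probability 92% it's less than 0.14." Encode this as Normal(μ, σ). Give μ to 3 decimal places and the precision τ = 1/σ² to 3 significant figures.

μ = 0.086, τ = 684

The p-quantile of Normal(μ,σ) is μ + z_p·σ, with z_{0.28} = -0.5828 and z_{0.92} = 1.405.
Eliminate σ: μ = (z₂·x₁ − z₁·x₂)/(z₂ − z₁) = (1.405·0.064 − (-0.5828)·0.14)/1.988 = 0.086.
Then σ = (x₂ − x₁)/(z₂ − z₁) = (0.14 − 0.064)/1.988 = 0.038.
Precision τ = 1/σ² = 1/0.03823² = 684.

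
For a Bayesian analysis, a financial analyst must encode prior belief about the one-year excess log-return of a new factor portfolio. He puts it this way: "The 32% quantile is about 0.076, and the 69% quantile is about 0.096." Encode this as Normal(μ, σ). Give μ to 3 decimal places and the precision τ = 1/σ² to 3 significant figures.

μ = 0.086, τ = 2320

For Normal(μ,σ), the p-quantile is μ + z_p·σ. Here z_{0.32} = -0.4677, z_{0.69} = 0.4959.
So 0.076 = μ − 0.4677σ and 0.096 = μ + 0.4959σ.
Subtracting: σ = (0.096 − 0.076)/(0.4959 − (-0.4677)) = 0.021.
Then μ = 0.076 − (-0.4677)·0.021 = 0.086.
Precision τ = 1/σ² = 1/0.02076² = 2320.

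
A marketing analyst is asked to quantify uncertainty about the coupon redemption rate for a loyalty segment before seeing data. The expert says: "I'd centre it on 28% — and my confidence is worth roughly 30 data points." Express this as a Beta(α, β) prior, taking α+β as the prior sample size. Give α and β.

Under the effective-sample-size interpretation, Beta(α, β) has prior mean α/(α+β) and prior sample size α+β.
So α+β = 30 and α/(α+β) = 0.28, giving α = 0.28·30 = 8.4 and β = 30 − 8.4 = 21.6.

α = 8.4, β = 21.6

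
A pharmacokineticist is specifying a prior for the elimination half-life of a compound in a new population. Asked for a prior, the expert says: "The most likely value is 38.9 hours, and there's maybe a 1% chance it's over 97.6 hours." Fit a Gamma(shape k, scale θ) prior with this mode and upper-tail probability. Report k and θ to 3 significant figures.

k ≈ 6.54, θ ≈ 7.02

Gamma(k,θ) with k>1 has mode (k−1)θ, so θ = 38.9/(k−1).
Need P(X < 97.6) = 0.99 with θ tied to k this way. Start at k = 2, θ = 38.9: P(X<97.6) ≈ 0.715.
Too low — raise k to concentrate. Iterating converges to k ≈ 6.54.
Then θ = 38.9/(6.54−1) ≈ 7.02.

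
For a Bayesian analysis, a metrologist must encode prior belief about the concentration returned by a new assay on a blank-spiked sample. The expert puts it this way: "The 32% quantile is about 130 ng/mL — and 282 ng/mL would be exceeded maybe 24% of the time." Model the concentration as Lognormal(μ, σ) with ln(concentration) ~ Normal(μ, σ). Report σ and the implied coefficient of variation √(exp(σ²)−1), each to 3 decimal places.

If T ~ Lognormal(μ,σ) then ln T ~ Normal(μ,σ), so the p-quantile of ln T is μ + z_p·σ.
ln(130) = 4.868 and ln(282) = 5.642; z_{0.32} = -0.4677, z_{0.76} = 0.7063.
σ = (5.642 − 4.868)/(0.7063 − (-0.4677)) = 0.660.
μ = 4.868 − (-0.4677)·0.660 = 5.176.
CV = √(exp(σ²)−1) = √(exp(0.4351)−1) = 0.738.

σ ≈ 0.660, CV ≈ 0.738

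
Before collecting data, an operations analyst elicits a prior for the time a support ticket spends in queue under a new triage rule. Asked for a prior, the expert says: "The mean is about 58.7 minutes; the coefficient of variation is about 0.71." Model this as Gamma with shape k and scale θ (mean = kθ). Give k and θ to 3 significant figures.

For Gamma(k, scale θ): mean = kθ, variance = kθ², so CV = 1/√k.
CV = 0.71, hence k = 1/CV² = 1.98.
Then θ = mean/k = 58.7/1.98 = 29.6.

k ≈ 1.98, θ ≈ 29.6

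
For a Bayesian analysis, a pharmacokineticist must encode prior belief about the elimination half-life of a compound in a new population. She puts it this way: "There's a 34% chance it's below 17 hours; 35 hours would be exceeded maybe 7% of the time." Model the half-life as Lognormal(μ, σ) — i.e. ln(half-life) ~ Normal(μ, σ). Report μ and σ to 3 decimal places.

If T ~ Lognormal(μ,σ) then ln T ~ Normal(μ,σ), so the p-quantile of ln T is μ + z_p·σ.
ln(17) = 2.833 and ln(35) = 3.555; z_{0.34} = -0.4125, z_{0.93} = 1.476.
σ = (3.555 − 2.833)/(1.476 − (-0.4125)) = 0.382.
μ = 2.833 − (-0.4125)·0.382 = 2.991.

μ ≈ 2.991, σ ≈ 0.382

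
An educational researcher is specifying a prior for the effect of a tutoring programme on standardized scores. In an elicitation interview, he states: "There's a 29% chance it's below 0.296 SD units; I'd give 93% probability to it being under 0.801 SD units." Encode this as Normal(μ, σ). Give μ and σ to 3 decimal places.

μ = 0.434, σ = 0.249

The p-quantile of Normal(μ,σ) is μ + z_p·σ, with z_{0.29} = -0.5534 and z_{0.93} = 1.476.
Eliminate σ: μ = (z₂·x₁ − z₁·x₂)/(z₂ − z₁) = (1.476·0.296 − (-0.5534)·0.801)/2.029 = 0.434.
Then σ = (x₂ − x₁)/(z₂ − z₁) = (0.801 − 0.296)/2.029 = 0.249.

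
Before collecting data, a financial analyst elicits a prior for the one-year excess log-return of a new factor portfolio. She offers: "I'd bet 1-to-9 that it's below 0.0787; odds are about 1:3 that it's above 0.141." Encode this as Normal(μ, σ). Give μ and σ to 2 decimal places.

The p-quantile of Normal(μ,σ) is μ + z_p·σ, with z_{0.1} = -1.282 and z_{0.75} = 0.6745.
Eliminate σ: μ = (z₂·x₁ − z₁·x₂)/(z₂ − z₁) = (0.6745·0.0787 − (-1.282)·0.141)/1.956 = 0.12.
Then σ = (x₂ − x₁)/(z₂ − z₁) = (0.141 − 0.0787)/1.956 = 0.03.

μ = 0.12, σ = 0.03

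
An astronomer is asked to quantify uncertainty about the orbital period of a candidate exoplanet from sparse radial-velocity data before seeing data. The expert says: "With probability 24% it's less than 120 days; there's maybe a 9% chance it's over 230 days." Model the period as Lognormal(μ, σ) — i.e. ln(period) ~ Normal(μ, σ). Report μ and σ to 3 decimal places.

μ ≈ 5.012, σ ≈ 0.318

If T ~ Lognormal(μ,σ) then ln T ~ Normal(μ,σ), so the p-quantile of ln T is μ + z_p·σ.
ln(120) = 4.787 and ln(230) = 5.438; z_{0.24} = -0.7063, z_{0.91} = 1.341.
σ = (5.438 − 4.787)/(1.341 − (-0.7063)) = 0.318.
μ = 4.787 − (-0.7063)·0.318 = 5.012.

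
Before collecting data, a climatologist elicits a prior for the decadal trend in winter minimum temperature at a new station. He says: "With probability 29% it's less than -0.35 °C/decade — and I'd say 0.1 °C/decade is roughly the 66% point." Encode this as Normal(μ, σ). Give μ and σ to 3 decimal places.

μ = -0.092, σ = 0.466

The p-quantile of Normal(μ,σ) is μ + z_p·σ, with z_{0.29} = -0.5534 and z_{0.66} = 0.4125.
Eliminate σ: μ = (z₂·x₁ − z₁·x₂)/(z₂ − z₁) = (0.4125·-0.35 − (-0.5534)·0.1)/0.9658 = -0.092.
Then σ = (x₂ − x₁)/(z₂ − z₁) = (0.1 − -0.35)/0.9658 = 0.466.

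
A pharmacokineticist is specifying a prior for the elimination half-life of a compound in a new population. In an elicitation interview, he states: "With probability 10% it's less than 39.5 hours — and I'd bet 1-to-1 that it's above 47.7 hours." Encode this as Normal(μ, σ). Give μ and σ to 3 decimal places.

For Normal(μ,σ), the p-quantile is μ + z_p·σ. Here z_{0.1} = -1.282, z_{0.5} = 0.
So 39.5 = μ − 1.282σ and 47.7 = μ + 0σ.
Subtracting: σ = (47.7 − 39.5)/(0 − (-1.282)) = 6.398.
Then μ = 39.5 − (-1.282)·6.398 = 47.700.

μ = 47.700, σ = 6.398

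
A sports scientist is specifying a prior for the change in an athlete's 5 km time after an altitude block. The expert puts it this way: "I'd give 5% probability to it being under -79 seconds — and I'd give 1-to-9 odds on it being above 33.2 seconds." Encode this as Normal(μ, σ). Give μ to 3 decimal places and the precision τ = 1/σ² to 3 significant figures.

μ = -15.935, τ = 0.00068

For Normal(μ,σ), the p-quantile is μ + z_p·σ. Here z_{0.05} = -1.645, z_{0.9} = 1.282.
So -79 = μ − 1.645σ and 33.2 = μ + 1.282σ.
Subtracting: σ = (33.2 − -79)/(1.282 − (-1.645)) = 38.341.
Then μ = -79 − (-1.645)·38.341 = -15.935.
Precision τ = 1/σ² = 1/38.34² = 0.00068.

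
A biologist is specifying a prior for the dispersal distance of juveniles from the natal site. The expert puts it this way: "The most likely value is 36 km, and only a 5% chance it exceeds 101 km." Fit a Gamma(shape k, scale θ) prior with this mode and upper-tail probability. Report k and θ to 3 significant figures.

Gamma(k,θ) with k>1 has mode (k−1)θ, so θ = 36/(k−1).
Need P(X < 101) = 0.95 with θ tied to k this way. Start at k = 2, θ = 36: P(X<101) ≈ 0.770.
Too low — raise k to concentrate. Iterating converges to k ≈ 3.51.
Then θ = 36/(3.51−1) ≈ 14.3.

k ≈ 3.51, θ ≈ 14.3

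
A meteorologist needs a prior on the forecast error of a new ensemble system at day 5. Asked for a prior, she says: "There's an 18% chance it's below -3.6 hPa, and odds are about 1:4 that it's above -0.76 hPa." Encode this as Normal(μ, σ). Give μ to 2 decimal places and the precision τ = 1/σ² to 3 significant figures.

The p-quantile of Normal(μ,σ) is μ + z_p·σ, with z_{0.18} = -0.9154 and z_{0.8} = 0.8416.
Eliminate σ: μ = (z₂·x₁ − z₁·x₂)/(z₂ − z₁) = (0.8416·-3.6 − (-0.9154)·-0.76)/1.757 = -2.12.
Then σ = (x₂ − x₁)/(z₂ − z₁) = (-0.76 − -3.6)/1.757 = 1.62.
Precision τ = 1/σ² = 1/1.616² = 0.383.

μ = -2.12, τ = 0.383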